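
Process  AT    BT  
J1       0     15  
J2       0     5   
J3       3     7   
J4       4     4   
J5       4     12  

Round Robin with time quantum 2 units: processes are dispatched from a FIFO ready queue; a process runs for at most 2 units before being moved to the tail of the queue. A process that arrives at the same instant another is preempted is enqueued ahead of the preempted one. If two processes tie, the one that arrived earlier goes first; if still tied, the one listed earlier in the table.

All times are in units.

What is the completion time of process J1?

Timeline: | J1 0-2 | J2 2-4 | J1 4-6 | J3 6-8 | J4 8-10 | J5 10-12 | J2 12-14 | J1 14-16 | J3 16-18 | J4 18-20 | J5 20-22 | J2 22-23 | J1 23-25 | J3 25-27 | J5 27-29 | J1 29-31 | J3 31-32 | J5 32-34 | J1 34-36 | J5 36-38 | J1 38-40 | J5 40-42 | J1 42-43 |
Completion: J1=43  J2=23  J3=32  J4=20  J5=42
Turnaround (C−A): J1=43  J2=23  J3=29  J4=16  J5=38

43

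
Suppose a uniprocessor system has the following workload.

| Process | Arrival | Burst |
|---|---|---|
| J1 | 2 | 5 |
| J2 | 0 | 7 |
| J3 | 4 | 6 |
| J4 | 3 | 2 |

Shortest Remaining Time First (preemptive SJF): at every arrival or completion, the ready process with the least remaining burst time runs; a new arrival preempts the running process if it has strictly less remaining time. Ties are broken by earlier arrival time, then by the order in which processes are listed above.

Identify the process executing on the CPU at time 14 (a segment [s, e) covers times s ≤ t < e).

Schedule: | J2 0-3 | J4 3-5 | J2 5-9 | J1 9-14 | J3 14-20 |
Completion: J1=14  J2=9  J3=20  J4=5
Turnaround (C−A): J1=12  J2=9  J3=16  J4=2

J3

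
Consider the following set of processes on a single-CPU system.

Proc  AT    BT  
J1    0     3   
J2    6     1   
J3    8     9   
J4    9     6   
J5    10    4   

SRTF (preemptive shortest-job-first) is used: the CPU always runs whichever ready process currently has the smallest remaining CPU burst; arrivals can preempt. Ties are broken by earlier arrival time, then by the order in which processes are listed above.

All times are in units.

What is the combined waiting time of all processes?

14

Gantt: | J1 0-3 | idle 3-6 | J2 6-7 | idle 7-8 | J3 8-9 | J4 9-10 | J5 10-14 | J4 14-19 | J3 19-27 |
Completion: J1=3  J2=7  J3=27  J4=19  J5=14
Turnaround (C−A): J1=3  J2=1  J3=19  J4=10  J5=4
Waiting = turnaround − burst: J1=0, J2=0, J3=10, J4=4, J5=0
Total waiting = 0 + 0 + 10 + 4 + 0 = 14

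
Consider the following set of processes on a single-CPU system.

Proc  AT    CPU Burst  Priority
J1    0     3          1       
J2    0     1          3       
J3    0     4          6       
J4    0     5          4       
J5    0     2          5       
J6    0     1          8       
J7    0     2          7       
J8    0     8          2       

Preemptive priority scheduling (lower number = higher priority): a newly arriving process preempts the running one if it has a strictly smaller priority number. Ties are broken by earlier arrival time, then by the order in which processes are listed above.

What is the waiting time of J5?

17

Timeline: | J1 0-3 | J8 3-11 | J2 11-12 | J4 12-17 | J5 17-19 | J3 19-23 | J7 23-25 | J6 25-26 |
Completion: J1=3  J2=12  J3=23  J4=17  J5=19  J6=26  J7=25  J8=11
Waiting(J5) = turnaround − burst = 19 − 2 = 17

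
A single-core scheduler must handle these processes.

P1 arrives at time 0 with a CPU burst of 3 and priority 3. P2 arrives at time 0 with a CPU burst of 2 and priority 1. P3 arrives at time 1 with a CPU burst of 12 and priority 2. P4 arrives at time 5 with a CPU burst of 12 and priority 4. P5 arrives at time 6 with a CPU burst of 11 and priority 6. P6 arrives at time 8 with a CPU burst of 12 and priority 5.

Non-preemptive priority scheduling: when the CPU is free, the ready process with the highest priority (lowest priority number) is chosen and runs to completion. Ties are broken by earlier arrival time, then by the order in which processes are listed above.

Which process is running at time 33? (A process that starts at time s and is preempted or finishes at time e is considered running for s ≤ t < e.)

P6

Timeline: | P2 0-2 | P3 2-14 | P1 14-17 | P4 17-29 | P6 29-41 | P5 41-52 |
Completion: P1=17  P2=2  P3=14  P4=29  P5=52  P6=41
Turnaround (C−A): P1=17  P2=2  P3=13  P4=24  P5=46  P6=33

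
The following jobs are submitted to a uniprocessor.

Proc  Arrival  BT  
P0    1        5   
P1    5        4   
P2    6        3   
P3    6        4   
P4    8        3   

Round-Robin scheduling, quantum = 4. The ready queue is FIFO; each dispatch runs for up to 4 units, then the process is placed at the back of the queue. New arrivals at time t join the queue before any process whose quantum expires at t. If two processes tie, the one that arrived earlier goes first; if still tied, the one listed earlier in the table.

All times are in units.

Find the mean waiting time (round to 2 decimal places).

Gantt: | idle 0-1 | P0 1-5 | P1 5-9 | P0 9-10 | P2 10-13 | P3 13-17 | P4 17-20 |
Completion: P0=10  P1=9  P2=13  P3=17  P4=20
Waiting times: P0=4, P1=0, P2=4, P3=7, P4=9
Average waiting = (4+0+4+7+9) / 5 = 24/5 = 4.80

4.80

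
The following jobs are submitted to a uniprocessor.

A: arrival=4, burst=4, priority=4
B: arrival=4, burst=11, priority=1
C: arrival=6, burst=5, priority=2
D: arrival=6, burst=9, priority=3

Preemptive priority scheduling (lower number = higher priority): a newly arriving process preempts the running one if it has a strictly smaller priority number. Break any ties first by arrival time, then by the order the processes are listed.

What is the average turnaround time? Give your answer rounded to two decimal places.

Gantt: | idle 0-4 | B 4-15 | C 15-20 | D 20-29 | A 29-33 |
Completion: A=33  B=15  C=20  D=29
Turnaround times: A=29, B=11, C=14, D=23
Average turnaround = (29+11+14+23) / 4 = 77/4 = 19.25

19.25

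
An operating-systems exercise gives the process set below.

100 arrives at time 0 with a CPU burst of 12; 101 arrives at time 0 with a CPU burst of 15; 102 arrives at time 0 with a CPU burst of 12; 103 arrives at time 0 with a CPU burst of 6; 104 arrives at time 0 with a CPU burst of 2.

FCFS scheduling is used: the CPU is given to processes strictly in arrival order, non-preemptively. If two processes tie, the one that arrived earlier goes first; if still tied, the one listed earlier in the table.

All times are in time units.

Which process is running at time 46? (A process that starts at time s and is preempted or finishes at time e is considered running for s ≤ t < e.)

104

Timeline: | 100 0-12 | 101 12-27 | 102 27-39 | 103 39-45 | 104 45-47 |
Completion: 100=12  101=27  102=39  103=45  104=47
Turnaround (C−A): 100=12  101=27  102=39  103=45  104=47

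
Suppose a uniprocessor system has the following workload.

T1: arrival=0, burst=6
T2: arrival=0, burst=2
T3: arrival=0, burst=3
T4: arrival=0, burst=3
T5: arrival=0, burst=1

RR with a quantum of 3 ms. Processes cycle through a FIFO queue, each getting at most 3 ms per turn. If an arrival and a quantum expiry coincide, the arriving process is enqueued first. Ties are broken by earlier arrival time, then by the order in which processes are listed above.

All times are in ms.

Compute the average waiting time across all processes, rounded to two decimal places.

7.20

Timeline: | T1 0-3 | T2 3-5 | T3 5-8 | T4 8-11 | T5 11-12 | T1 12-15 |
Completion: T1=15  T2=5  T3=8  T4=11  T5=12
Turnaround (C−A): T1=15  T2=5  T3=8  T4=11  T5=12
Waiting times: T1=9, T2=3, T3=5, T4=8, T5=11
Average waiting = (9+3+5+8+11) / 5 = 36/5 = 7.20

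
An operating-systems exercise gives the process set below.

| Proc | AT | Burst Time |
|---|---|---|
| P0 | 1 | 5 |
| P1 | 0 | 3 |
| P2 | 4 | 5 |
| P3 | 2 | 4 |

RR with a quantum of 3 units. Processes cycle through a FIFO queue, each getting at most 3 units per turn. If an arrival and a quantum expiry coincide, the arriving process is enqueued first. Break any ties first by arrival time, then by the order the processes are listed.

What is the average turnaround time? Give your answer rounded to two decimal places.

Gantt: | P1 0-3 | P0 3-6 | P3 6-9 | P2 9-12 | P0 12-14 | P3 14-15 | P2 15-17 |
Completion: P0=14  P1=3  P2=17  P3=15
Turnaround times: P0=13, P1=3, P2=13, P3=13
Average turnaround = (13+3+13+13) / 4 = 42/4 = 10.50

10.50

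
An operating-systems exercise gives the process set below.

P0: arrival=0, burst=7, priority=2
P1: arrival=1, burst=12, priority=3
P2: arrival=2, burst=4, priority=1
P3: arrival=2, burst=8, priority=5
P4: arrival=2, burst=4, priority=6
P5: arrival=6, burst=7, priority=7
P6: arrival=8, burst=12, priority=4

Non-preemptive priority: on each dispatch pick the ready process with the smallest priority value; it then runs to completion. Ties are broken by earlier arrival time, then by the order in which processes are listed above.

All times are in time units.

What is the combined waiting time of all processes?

Timeline: | P0 0-7 | P2 7-11 | P1 11-23 | P6 23-35 | P3 35-43 | P4 43-47 | P5 47-54 |
Completion: P0=7  P1=23  P2=11  P3=43  P4=47  P5=54  P6=35
Waiting = turnaround − burst: P0=0, P1=10, P2=5, P3=33, P4=41, P5=41, P6=15
Total waiting = 0 + 10 + 5 + 33 + 41 + 41 + 15 = 145

145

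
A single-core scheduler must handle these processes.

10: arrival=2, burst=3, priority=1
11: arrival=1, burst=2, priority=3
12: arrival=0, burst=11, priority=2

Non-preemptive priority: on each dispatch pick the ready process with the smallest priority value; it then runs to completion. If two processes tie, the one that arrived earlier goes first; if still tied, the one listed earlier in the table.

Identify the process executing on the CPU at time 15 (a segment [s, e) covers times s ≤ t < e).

Timeline: | 12 0-11 | 10 11-14 | 11 14-16 |
Completion: 10=14  11=16  12=11

11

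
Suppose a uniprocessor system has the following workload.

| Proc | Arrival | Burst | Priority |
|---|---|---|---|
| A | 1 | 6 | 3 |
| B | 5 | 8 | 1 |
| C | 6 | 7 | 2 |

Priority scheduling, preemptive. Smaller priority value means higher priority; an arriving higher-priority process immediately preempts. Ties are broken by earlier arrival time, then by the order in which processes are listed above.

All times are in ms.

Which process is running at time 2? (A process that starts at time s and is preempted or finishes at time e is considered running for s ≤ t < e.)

Timeline: | idle 0-1 | A 1-5 | B 5-13 | C 13-20 | A 20-22 |
Completion: A=22  B=13  C=20
Turnaround (C−A): A=21  B=8  C=14

A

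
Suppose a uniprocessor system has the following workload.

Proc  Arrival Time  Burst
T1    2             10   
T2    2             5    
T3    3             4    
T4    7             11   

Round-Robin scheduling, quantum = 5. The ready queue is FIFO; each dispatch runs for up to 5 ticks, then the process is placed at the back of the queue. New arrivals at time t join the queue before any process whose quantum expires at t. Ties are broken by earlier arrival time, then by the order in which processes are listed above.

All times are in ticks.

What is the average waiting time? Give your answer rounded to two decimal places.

10.50

Timeline: | idle 0-2 | T1 2-7 | T2 7-12 | T3 12-16 | T4 16-21 | T1 21-26 | T4 26-32 |
Completion: T1=26  T2=12  T3=16  T4=32
Waiting times: T1=14, T2=5, T3=9, T4=14
Average waiting = (14+5+9+14) / 4 = 42/4 = 10.50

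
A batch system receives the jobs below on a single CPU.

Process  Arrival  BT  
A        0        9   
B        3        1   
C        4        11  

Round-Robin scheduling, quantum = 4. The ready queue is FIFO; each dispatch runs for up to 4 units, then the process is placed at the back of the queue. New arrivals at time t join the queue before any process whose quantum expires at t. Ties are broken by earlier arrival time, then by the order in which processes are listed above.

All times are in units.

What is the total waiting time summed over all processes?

Schedule: | A 0-4 | B 4-5 | C 5-9 | A 9-13 | C 13-17 | A 17-18 | C 18-21 |
Completion: A=18  B=5  C=21
Waiting = turnaround − burst: A=9, B=1, C=6
Total waiting = 9 + 1 + 6 = 16

16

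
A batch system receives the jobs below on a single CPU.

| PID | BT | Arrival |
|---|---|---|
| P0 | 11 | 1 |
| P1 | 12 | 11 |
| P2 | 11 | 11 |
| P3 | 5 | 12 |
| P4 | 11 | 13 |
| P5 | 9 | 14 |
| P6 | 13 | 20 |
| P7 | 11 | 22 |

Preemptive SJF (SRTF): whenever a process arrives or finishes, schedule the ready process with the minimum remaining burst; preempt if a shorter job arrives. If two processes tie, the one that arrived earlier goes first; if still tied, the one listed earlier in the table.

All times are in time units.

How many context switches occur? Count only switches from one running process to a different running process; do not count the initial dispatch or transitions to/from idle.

7

Schedule: | idle 0-1 | P0 1-12 | P3 12-17 | P5 17-26 | P2 26-37 | P4 37-48 | P7 48-59 | P1 59-71 | P6 71-84 |
Completion: P0=12  P1=71  P2=37  P3=17  P4=48  P5=26  P6=84  P7=59
Turnaround (C−A): P0=11  P1=60  P2=26  P3=5  P4=35  P5=12  P6=64  P7=37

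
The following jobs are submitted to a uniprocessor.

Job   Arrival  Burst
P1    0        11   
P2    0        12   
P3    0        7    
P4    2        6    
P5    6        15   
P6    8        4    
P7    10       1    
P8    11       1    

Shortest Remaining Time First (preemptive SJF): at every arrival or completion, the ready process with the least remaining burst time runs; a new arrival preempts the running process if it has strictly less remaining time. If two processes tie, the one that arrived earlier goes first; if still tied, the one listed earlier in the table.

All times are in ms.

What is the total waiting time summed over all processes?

98

Gantt: | P3 0-7 | P4 7-8 | P6 8-10 | P7 10-11 | P8 11-12 | P6 12-14 | P4 14-19 | P1 19-30 | P2 30-42 | P5 42-57 |
Completion: P1=30  P2=42  P3=7  P4=19  P5=57  P6=14  P7=11  P8=12
Waiting = turnaround − burst: P1=19, P2=30, P3=0, P4=11, P5=36, P6=2, P7=0, P8=0
Total waiting = 19 + 30 + 0 + 11 + 36 + 2 + 0 + 0 = 98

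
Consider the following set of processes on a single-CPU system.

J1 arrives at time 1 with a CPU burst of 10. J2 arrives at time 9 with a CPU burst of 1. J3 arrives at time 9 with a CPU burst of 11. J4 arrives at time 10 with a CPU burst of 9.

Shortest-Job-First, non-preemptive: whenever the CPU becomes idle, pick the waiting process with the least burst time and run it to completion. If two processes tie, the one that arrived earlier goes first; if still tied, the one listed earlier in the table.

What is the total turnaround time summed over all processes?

47

Timeline: | idle 0-1 | J1 1-11 | J2 11-12 | J4 12-21 | J3 21-32 |
Completion: J1=11  J2=12  J3=32  J4=21
Turnaround = completion − arrival: J1=10, J2=3, J3=23, J4=11
Total turnaround = 10 + 3 + 23 + 11 = 47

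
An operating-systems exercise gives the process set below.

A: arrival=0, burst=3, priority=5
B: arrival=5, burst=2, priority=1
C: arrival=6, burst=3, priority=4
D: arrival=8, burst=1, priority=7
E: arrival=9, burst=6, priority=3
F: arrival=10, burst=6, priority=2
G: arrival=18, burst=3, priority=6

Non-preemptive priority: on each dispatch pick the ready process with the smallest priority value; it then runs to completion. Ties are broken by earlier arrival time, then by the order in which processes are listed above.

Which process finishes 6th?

Timeline: | A 0-3 | idle 3-5 | B 5-7 | C 7-10 | F 10-16 | E 16-22 | G 22-25 | D 25-26 |
Completion: A=3  B=7  C=10  D=26  E=22  F=16  G=25
Finish order: A → B → C → F → E → G → D

G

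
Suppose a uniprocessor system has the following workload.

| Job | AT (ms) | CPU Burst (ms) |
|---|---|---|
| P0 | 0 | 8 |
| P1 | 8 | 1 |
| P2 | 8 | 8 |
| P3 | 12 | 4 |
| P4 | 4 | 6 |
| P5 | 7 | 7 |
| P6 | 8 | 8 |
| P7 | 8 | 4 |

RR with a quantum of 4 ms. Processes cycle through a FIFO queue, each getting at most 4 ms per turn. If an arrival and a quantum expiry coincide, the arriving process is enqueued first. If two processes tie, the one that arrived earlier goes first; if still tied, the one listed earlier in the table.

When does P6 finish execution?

46

Gantt: | P0 0-4 | P4 4-8 | P0 8-12 | P5 12-16 | P1 16-17 | P2 17-21 | P6 21-25 | P7 25-29 | P4 29-31 | P3 31-35 | P5 35-38 | P2 38-42 | P6 42-46 |
Completion: P0=12  P1=17  P2=42  P3=35  P4=31  P5=38  P6=46  P7=29
Turnaround (C−A): P0=12  P1=9  P2=34  P3=23  P4=27  P5=31  P6=38  P7=21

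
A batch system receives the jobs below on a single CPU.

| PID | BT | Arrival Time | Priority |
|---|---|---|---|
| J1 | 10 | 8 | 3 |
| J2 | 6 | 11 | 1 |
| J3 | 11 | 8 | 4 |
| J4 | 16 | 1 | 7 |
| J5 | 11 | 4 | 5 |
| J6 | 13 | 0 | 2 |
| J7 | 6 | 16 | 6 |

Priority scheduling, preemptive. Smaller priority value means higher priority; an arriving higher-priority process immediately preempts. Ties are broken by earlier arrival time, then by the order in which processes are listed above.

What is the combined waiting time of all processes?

Schedule: | J6 0-11 | J2 11-17 | J6 17-19 | J1 19-29 | J3 29-40 | J5 40-51 | J7 51-57 | J4 57-73 |
Completion: J1=29  J2=17  J3=40  J4=73  J5=51  J6=19  J7=57
Waiting = turnaround − burst: J1=11, J2=0, J3=21, J4=56, J5=36, J6=6, J7=35
Total waiting = 11 + 0 + 21 + 56 + 36 + 6 + 35 = 165

165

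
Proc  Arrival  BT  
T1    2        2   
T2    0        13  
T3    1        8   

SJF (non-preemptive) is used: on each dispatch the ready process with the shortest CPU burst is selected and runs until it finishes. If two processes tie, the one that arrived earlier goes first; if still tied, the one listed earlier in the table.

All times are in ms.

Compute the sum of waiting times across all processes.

Timeline: | T2 0-13 | T1 13-15 | T3 15-23 |
Completion: T1=15  T2=13  T3=23
Turnaround (C−A): T1=13  T2=13  T3=22
Waiting = turnaround − burst: T1=11, T2=0, T3=14
Total waiting = 11 + 0 + 14 = 25

25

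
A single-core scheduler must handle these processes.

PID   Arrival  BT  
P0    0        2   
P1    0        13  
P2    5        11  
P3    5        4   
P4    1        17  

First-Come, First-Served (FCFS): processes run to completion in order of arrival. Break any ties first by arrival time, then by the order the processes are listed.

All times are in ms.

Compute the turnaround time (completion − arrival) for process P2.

Timeline: | P0 0-2 | P1 2-15 | P4 15-32 | P2 32-43 | P3 43-47 |
Completion: P0=2  P1=15  P2=43  P3=47  P4=32
Turnaround (C−A): P0=2  P1=15  P2=38  P3=42  P4=31
Turnaround(P2) = completion − arrival = 43 − 5 = 38

38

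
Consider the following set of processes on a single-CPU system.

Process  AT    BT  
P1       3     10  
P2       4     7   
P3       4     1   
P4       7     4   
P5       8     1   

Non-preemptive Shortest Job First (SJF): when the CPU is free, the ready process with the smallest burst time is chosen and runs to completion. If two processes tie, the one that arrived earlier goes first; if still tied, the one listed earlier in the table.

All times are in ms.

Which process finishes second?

Timeline: | idle 0-3 | P1 3-13 | P3 13-14 | P5 14-15 | P4 15-19 | P2 19-26 |
Completion: P1=13  P2=26  P3=14  P4=19  P5=15
Turnaround (C−A): P1=10  P2=22  P3=10  P4=12  P5=7
Finish order: P1 → P3 → P5 → P4 → P2

P3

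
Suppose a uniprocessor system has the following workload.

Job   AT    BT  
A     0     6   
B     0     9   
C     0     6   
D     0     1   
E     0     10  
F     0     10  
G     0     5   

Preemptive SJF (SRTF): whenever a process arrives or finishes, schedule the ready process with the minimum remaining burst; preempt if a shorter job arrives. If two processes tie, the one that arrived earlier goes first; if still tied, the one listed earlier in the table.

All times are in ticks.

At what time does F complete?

Gantt: | D 0-1 | G 1-6 | A 6-12 | C 12-18 | B 18-27 | E 27-37 | F 37-47 |
Completion: A=12  B=27  C=18  D=1  E=37  F=47  G=6

47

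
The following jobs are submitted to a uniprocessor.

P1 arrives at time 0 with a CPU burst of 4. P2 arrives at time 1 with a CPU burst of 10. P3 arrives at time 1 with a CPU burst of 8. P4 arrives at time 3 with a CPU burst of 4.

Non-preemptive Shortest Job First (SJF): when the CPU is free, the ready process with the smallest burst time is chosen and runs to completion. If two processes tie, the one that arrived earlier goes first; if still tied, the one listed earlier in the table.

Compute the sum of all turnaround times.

Timeline: | P1 0-4 | P4 4-8 | P3 8-16 | P2 16-26 |
Completion: P1=4  P2=26  P3=16  P4=8
Turnaround (C−A): P1=4  P2=25  P3=15  P4=5
Turnaround = completion − arrival: P1=4, P2=25, P3=15, P4=5
Total turnaround = 4 + 25 + 15 + 5 = 49

49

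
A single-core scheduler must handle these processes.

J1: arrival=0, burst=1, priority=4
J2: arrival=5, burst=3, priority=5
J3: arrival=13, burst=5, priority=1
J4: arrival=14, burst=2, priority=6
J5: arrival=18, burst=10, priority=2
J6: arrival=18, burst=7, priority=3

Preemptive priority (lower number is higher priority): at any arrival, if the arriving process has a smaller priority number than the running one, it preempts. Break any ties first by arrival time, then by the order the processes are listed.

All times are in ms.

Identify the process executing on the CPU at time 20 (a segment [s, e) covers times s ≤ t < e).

J5

Schedule: | J1 0-1 | idle 1-5 | J2 5-8 | idle 8-13 | J3 13-18 | J5 18-28 | J6 28-35 | J4 35-37 |
Completion: J1=1  J2=8  J3=18  J4=37  J5=28  J6=35
Turnaround (C−A): J1=1  J2=3  J3=5  J4=23  J5=10  J6=17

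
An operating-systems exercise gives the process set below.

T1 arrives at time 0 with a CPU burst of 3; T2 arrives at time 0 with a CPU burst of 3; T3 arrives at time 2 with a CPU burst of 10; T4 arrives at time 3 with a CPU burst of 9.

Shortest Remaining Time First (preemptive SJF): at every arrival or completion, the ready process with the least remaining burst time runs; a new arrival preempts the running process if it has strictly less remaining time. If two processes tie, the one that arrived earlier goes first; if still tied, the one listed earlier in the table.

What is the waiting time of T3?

Gantt: | T1 0-3 | T2 3-6 | T4 6-15 | T3 15-25 |
Completion: T1=3  T2=6  T3=25  T4=15
Waiting(T3) = turnaround − burst = 23 − 10 = 13

13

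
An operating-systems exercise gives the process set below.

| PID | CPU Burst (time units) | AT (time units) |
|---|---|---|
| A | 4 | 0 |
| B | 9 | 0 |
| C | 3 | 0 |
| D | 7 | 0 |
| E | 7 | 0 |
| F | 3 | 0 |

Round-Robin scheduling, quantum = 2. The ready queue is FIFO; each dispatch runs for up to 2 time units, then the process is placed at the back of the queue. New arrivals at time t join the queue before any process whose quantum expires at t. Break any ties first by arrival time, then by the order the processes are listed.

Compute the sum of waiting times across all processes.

Schedule: | A 0-2 | B 2-4 | C 4-6 | D 6-8 | E 8-10 | F 10-12 | A 12-14 | B 14-16 | C 16-17 | D 17-19 | E 19-21 | F 21-22 | B 22-24 | D 24-26 | E 26-28 | B 28-30 | D 30-31 | E 31-32 | B 32-33 |
Completion: A=14  B=33  C=17  D=31  E=32  F=22
Waiting = turnaround − burst: A=10, B=24, C=14, D=24, E=25, F=19
Total waiting = 10 + 24 + 14 + 24 + 25 + 19 = 116

116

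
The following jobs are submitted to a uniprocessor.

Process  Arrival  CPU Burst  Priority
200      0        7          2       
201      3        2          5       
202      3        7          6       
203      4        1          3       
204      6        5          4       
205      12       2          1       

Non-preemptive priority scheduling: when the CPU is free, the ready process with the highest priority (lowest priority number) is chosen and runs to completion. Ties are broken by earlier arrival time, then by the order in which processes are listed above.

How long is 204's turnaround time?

7

Gantt: | 200 0-7 | 203 7-8 | 204 8-13 | 205 13-15 | 201 15-17 | 202 17-24 |
Completion: 200=7  201=17  202=24  203=8  204=13  205=15
Turnaround(204) = completion − arrival = 13 − 6 = 7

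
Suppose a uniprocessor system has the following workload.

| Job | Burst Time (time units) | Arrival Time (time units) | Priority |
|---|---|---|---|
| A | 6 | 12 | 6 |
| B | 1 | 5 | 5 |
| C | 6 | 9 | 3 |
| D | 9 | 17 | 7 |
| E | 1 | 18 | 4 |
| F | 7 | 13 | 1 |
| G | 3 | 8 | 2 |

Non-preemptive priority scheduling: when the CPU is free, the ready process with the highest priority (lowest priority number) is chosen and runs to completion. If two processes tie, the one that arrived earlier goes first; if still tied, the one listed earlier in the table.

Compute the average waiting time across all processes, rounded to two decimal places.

5.57

Gantt: | idle 0-5 | B 5-6 | idle 6-8 | G 8-11 | C 11-17 | F 17-24 | E 24-25 | A 25-31 | D 31-40 |
Completion: A=31  B=6  C=17  D=40  E=25  F=24  G=11
Waiting times: A=13, B=0, C=2, D=14, E=6, F=4, G=0
Average waiting = (13+0+2+14+6+4+0) / 7 = 39/7 = 5.57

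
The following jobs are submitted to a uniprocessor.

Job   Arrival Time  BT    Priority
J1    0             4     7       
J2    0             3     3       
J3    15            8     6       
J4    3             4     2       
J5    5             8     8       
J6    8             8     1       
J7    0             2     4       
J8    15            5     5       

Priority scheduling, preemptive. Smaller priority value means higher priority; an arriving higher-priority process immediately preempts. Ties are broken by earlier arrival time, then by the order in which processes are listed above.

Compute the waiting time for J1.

Schedule: | J2 0-3 | J4 3-7 | J7 7-8 | J6 8-16 | J7 16-17 | J8 17-22 | J3 22-30 | J1 30-34 | J5 34-42 |
Completion: J1=34  J2=3  J3=30  J4=7  J5=42  J6=16  J7=17  J8=22
Turnaround (C−A): J1=34  J2=3  J3=15  J4=4  J5=37  J6=8  J7=17  J8=7
Waiting(J1) = turnaround − burst = 34 − 4 = 30

30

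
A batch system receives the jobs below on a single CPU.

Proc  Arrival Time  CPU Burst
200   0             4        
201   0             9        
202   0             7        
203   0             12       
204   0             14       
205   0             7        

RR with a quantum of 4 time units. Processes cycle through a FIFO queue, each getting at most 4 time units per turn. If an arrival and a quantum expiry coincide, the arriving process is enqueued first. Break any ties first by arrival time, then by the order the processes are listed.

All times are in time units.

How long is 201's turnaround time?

Gantt: | 200 0-4 | 201 4-8 | 202 8-12 | 203 12-16 | 204 16-20 | 205 20-24 | 201 24-28 | 202 28-31 | 203 31-35 | 204 35-39 | 205 39-42 | 201 42-43 | 203 43-47 | 204 47-53 |
Completion: 200=4  201=43  202=31  203=47  204=53  205=42
Turnaround (C−A): 200=4  201=43  202=31  203=47  204=53  205=42
Turnaround(201) = completion − arrival = 43 − 0 = 43

43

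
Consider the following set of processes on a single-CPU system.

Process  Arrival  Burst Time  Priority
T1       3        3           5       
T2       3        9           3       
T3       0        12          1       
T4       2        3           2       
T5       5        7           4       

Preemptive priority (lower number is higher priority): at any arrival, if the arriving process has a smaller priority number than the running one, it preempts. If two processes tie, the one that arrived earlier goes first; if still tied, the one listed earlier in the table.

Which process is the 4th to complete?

T5

Schedule: | T3 0-12 | T4 12-15 | T2 15-24 | T5 24-31 | T1 31-34 |
Completion: T1=34  T2=24  T3=12  T4=15  T5=31
Turnaround (C−A): T1=31  T2=21  T3=12  T4=13  T5=26
Finish order: T3 → T4 → T2 → T5 → T1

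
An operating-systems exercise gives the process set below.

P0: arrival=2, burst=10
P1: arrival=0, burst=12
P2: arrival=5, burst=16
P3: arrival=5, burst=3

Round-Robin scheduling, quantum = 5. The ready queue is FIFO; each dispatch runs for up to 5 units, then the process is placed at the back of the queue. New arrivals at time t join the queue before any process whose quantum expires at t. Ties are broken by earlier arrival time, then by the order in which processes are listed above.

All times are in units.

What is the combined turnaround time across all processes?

110

Schedule: | P1 0-5 | P0 5-10 | P2 10-15 | P3 15-18 | P1 18-23 | P0 23-28 | P2 28-33 | P1 33-35 | P2 35-41 |
Completion: P0=28  P1=35  P2=41  P3=18
Turnaround = completion − arrival: P0=26, P1=35, P2=36, P3=13
Total turnaround = 26 + 35 + 36 + 13 = 110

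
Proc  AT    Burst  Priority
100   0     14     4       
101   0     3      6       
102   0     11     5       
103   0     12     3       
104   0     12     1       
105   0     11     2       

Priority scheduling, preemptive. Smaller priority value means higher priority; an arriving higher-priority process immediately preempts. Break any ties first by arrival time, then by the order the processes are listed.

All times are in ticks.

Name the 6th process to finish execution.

101

Schedule: | 104 0-12 | 105 12-23 | 103 23-35 | 100 35-49 | 102 49-60 | 101 60-63 |
Completion: 100=49  101=63  102=60  103=35  104=12  105=23
Turnaround (C−A): 100=49  101=63  102=60  103=35  104=12  105=23
Finish order: 104 → 105 → 103 → 100 → 102 → 101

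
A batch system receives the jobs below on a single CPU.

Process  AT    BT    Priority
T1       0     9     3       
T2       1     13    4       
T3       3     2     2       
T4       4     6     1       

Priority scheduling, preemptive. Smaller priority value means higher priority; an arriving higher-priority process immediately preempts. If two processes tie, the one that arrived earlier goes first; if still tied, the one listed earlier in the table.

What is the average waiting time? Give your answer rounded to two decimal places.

7.50

Gantt: | T1 0-3 | T3 3-4 | T4 4-10 | T3 10-11 | T1 11-17 | T2 17-30 |
Completion: T1=17  T2=30  T3=11  T4=10
Waiting times: T1=8, T2=16, T3=6, T4=0
Average waiting = (8+16+6+0) / 4 = 30/4 = 7.50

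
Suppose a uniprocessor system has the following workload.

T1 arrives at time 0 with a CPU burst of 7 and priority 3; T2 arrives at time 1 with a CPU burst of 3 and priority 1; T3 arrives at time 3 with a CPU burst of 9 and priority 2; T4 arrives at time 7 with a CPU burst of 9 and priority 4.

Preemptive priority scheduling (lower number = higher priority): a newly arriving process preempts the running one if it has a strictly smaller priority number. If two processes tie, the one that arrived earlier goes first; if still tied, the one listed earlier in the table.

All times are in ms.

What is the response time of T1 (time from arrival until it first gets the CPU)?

0

Timeline: | T1 0-1 | T2 1-4 | T3 4-13 | T1 13-19 | T4 19-28 |
Completion: T1=19  T2=4  T3=13  T4=28
Turnaround (C−A): T1=19  T2=3  T3=10  T4=21
Response(T1) = first start − arrival = 0 − 0 = 0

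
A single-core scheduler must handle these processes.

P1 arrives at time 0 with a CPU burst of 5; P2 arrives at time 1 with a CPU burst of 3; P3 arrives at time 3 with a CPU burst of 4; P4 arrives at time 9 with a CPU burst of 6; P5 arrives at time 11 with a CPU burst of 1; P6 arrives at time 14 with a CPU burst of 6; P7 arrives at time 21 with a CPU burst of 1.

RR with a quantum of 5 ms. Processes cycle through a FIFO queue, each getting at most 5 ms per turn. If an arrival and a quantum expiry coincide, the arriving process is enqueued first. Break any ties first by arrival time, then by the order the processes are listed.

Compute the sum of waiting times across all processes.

33

Gantt: | P1 0-5 | P2 5-8 | P3 8-12 | P4 12-17 | P5 17-18 | P6 18-23 | P4 23-24 | P7 24-25 | P6 25-26 |
Completion: P1=5  P2=8  P3=12  P4=24  P5=18  P6=26  P7=25
Waiting = turnaround − burst: P1=0, P2=4, P3=5, P4=9, P5=6, P6=6, P7=3
Total waiting = 0 + 4 + 5 + 9 + 6 + 6 + 3 = 33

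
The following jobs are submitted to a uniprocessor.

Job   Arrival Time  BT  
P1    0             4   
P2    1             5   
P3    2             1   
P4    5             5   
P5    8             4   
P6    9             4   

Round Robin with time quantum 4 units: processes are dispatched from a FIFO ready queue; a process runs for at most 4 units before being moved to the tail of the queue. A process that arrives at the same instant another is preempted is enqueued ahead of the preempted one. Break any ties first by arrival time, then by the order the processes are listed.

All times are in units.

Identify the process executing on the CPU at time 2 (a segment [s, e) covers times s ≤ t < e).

Schedule: | P1 0-4 | P2 4-8 | P3 8-9 | P4 9-13 | P5 13-17 | P2 17-18 | P6 18-22 | P4 22-23 |
Completion: P1=4  P2=18  P3=9  P4=23  P5=17  P6=22

P1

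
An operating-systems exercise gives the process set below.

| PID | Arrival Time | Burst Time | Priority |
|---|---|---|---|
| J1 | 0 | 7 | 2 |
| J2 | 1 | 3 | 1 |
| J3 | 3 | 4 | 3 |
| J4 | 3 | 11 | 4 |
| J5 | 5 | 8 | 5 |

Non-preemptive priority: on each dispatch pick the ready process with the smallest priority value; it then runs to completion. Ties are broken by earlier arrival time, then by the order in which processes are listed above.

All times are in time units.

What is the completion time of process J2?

10

Gantt: | J1 0-7 | J2 7-10 | J3 10-14 | J4 14-25 | J5 25-33 |
Completion: J1=7  J2=10  J3=14  J4=25  J5=33
Turnaround (C−A): J1=7  J2=9  J3=11  J4=22  J5=28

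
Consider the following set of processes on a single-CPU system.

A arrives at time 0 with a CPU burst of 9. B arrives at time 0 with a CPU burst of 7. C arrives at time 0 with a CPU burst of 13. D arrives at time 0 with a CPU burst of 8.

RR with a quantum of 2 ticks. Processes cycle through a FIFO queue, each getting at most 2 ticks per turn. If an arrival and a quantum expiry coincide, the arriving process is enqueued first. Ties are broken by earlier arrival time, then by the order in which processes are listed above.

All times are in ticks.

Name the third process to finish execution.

A

Gantt: | A 0-2 | B 2-4 | C 4-6 | D 6-8 | A 8-10 | B 10-12 | C 12-14 | D 14-16 | A 16-18 | B 18-20 | C 20-22 | D 22-24 | A 24-26 | B 26-27 | C 27-29 | D 29-31 | A 31-32 | C 32-37 |
Completion: A=32  B=27  C=37  D=31
Turnaround (C−A): A=32  B=27  C=37  D=31
Finish order: B → D → A → C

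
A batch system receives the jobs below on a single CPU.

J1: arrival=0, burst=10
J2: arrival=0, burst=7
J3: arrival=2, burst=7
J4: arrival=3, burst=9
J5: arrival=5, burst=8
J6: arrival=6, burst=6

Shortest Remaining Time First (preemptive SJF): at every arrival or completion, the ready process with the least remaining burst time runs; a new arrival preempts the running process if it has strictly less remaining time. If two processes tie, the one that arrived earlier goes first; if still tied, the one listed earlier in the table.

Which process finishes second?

Gantt: | J2 0-7 | J6 7-13 | J3 13-20 | J5 20-28 | J4 28-37 | J1 37-47 |
Completion: J1=47  J2=7  J3=20  J4=37  J5=28  J6=13
Finish order: J2 → J6 → J3 → J5 → J4 → J1

J6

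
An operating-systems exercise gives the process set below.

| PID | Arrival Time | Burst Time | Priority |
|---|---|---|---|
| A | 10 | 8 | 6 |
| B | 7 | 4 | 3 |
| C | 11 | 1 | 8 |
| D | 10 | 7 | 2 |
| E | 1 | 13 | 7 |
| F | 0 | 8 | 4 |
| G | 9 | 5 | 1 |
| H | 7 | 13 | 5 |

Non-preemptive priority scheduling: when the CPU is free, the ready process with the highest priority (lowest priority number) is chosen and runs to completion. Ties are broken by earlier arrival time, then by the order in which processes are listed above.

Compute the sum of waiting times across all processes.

Timeline: | F 0-8 | B 8-12 | G 12-17 | D 17-24 | H 24-37 | A 37-45 | E 45-58 | C 58-59 |
Completion: A=45  B=12  C=59  D=24  E=58  F=8  G=17  H=37
Waiting = turnaround − burst: A=27, B=1, C=47, D=7, E=44, F=0, G=3, H=17
Total waiting = 27 + 1 + 47 + 7 + 44 + 0 + 3 + 17 = 146

146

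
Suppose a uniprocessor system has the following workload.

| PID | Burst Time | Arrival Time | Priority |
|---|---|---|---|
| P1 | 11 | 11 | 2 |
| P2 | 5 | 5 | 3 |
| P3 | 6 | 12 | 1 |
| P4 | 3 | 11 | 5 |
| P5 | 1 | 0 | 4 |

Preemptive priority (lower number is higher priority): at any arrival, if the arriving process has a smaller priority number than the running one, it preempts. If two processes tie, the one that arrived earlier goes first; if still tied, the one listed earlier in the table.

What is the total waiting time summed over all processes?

23

Gantt: | P5 0-1 | idle 1-5 | P2 5-10 | idle 10-11 | P1 11-12 | P3 12-18 | P1 18-28 | P4 28-31 |
Completion: P1=28  P2=10  P3=18  P4=31  P5=1
Waiting = turnaround − burst: P1=6, P2=0, P3=0, P4=17, P5=0
Total waiting = 6 + 0 + 0 + 17 + 0 = 23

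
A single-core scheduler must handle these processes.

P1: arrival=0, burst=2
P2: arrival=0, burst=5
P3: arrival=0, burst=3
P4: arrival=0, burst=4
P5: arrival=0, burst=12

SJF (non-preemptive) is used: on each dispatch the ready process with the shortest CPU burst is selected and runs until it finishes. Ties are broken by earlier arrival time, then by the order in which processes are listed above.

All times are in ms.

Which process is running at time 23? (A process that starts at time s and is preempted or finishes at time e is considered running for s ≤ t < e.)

P5

Timeline: | P1 0-2 | P3 2-5 | P4 5-9 | P2 9-14 | P5 14-26 |
Completion: P1=2  P2=14  P3=5  P4=9  P5=26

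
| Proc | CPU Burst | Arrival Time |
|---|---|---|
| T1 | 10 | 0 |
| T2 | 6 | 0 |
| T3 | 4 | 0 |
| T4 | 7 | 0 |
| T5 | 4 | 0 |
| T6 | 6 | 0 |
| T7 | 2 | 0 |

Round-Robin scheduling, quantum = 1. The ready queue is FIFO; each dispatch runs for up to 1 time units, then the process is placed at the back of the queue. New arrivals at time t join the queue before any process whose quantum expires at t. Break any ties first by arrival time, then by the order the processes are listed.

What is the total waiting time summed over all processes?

Gantt: | T1 0-1 | T2 1-2 | T3 2-3 | T4 3-4 | T5 4-5 | T6 5-6 | T7 6-7 | T1 7-8 | T2 8-9 | T3 9-10 | T4 10-11 | T5 11-12 | T6 12-13 | T7 13-14 | T1 14-15 | T2 15-16 | T3 16-17 | T4 17-18 | T5 18-19 | T6 19-20 | T1 20-21 | T2 21-22 | T3 22-23 | T4 23-24 | T5 24-25 | T6 25-26 | T1 26-27 | T2 27-28 | T4 28-29 | T6 29-30 | T1 30-31 | T2 31-32 | T4 32-33 | T6 33-34 | T1 34-35 | T4 35-36 | T1 36-39 |
Completion: T1=39  T2=32  T3=23  T4=36  T5=25  T6=34  T7=14
Turnaround (C−A): T1=39  T2=32  T3=23  T4=36  T5=25  T6=34  T7=14
Waiting = turnaround − burst: T1=29, T2=26, T3=19, T4=29, T5=21, T6=28, T7=12
Total waiting = 29 + 26 + 19 + 29 + 21 + 28 + 12 = 164

164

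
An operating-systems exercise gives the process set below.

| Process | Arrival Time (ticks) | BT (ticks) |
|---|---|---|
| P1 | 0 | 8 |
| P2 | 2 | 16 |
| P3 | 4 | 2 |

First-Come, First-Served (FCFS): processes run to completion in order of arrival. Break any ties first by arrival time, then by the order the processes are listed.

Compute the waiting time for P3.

Gantt: | P1 0-8 | P2 8-24 | P3 24-26 |
Completion: P1=8  P2=24  P3=26
Waiting(P3) = turnaround − burst = 22 − 2 = 20

20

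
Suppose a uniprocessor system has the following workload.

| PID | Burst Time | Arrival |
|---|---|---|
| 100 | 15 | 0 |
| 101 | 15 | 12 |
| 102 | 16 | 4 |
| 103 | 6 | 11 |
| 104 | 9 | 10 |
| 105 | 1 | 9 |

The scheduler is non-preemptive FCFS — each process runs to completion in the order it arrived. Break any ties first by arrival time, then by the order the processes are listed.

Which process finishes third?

Schedule: | 100 0-15 | 102 15-31 | 105 31-32 | 104 32-41 | 103 41-47 | 101 47-62 |
Completion: 100=15  101=62  102=31  103=47  104=41  105=32
Turnaround (C−A): 100=15  101=50  102=27  103=36  104=31  105=23
Finish order: 100 → 102 → 105 → 104 → 103 → 101

105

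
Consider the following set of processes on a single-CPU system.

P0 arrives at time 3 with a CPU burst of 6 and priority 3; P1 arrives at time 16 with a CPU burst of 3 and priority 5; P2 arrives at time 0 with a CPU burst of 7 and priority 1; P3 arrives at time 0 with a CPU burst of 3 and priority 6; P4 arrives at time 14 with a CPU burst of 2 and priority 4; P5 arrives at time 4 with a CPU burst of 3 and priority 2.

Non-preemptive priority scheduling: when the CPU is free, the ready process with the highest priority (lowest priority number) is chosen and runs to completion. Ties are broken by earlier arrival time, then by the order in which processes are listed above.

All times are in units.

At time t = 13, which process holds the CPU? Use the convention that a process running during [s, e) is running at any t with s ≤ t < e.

Gantt: | P2 0-7 | P5 7-10 | P0 10-16 | P4 16-18 | P1 18-21 | P3 21-24 |
Completion: P0=16  P1=21  P2=7  P3=24  P4=18  P5=10
Turnaround (C−A): P0=13  P1=5  P2=7  P3=24  P4=4  P5=6

P0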